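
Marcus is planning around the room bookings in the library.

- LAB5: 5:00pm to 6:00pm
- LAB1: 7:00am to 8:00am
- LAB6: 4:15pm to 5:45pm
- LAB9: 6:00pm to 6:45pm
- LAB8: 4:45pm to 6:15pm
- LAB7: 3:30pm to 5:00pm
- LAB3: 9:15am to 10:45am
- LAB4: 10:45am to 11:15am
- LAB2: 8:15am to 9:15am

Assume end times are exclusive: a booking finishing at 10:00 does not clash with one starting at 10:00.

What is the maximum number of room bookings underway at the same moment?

3

Sort all start/end points and keep a running count:
7:00am start LAB1 → 1
8:00am end LAB1 → 0
8:15am start LAB2 → 1
9:15am end LAB2 → 0
9:15am start LAB3 → 1
10:45am end LAB3 → 0
10:45am start LAB4 → 1
11:15am end LAB4 → 0
3:30pm start LAB7 → 1
4:15pm start LAB6 → 2
4:45pm start LAB8 → 3
5:00pm end LAB7 → 2
5:00pm start LAB5 → 3
5:45pm end LAB6 → 2
6:00pm end LAB5 → 1
6:00pm start LAB9 → 2
6:15pm end LAB8 → 1
6:45pm end LAB9 → 0
Peak is 3, at 4:45pm (LAB6, LAB7, LAB8).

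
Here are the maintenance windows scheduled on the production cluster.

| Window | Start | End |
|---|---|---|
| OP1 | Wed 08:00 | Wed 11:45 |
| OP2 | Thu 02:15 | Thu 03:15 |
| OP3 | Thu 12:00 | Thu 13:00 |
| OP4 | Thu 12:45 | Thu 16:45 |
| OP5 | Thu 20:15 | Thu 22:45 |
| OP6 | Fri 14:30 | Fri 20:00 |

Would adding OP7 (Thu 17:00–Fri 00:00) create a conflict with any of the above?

Yes — it overlaps OP5

OP1: ends Wed 11:45 at or before OP7 starts Thu 17:00 → clear.
OP2: ends Thu 03:15 at or before OP7 starts Thu 17:00 → clear.
OP3: ends Thu 13:00 at or before OP7 starts Thu 17:00 → clear.
OP4: ends Thu 16:45 at or before OP7 starts Thu 17:00 → clear.
OP5: starts Thu 20:15 before OP7 ends Fri 00:00, and ends Thu 22:45 after OP7 starts Thu 17:00 → overlap.
OP6: starts Fri 14:30 at or after OP7 ends Fri 00:00 → clear.
OP7 overlaps OP5.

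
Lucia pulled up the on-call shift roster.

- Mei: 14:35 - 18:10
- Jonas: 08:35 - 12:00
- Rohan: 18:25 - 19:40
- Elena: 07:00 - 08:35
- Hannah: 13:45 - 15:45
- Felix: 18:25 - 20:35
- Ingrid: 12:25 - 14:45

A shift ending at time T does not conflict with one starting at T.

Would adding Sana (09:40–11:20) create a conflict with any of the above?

Yes — it overlaps Jonas

Elena: ends 08:35 at or before Sana starts 09:40 → clear.
Jonas: starts 08:35 before Sana ends 11:20, and ends 12:00 after Sana starts 09:40 → overlap.
Ingrid: starts 12:25 at or after Sana ends 11:20 → clear.
Hannah: starts 13:45 at or after Sana ends 11:20 → clear.
Mei: starts 14:35 at or after Sana ends 11:20 → clear.
Felix: starts 18:25 at or after Sana ends 11:20 → clear.
Rohan: starts 18:25 at or after Sana ends 11:20 → clear.
Sana overlaps Jonas.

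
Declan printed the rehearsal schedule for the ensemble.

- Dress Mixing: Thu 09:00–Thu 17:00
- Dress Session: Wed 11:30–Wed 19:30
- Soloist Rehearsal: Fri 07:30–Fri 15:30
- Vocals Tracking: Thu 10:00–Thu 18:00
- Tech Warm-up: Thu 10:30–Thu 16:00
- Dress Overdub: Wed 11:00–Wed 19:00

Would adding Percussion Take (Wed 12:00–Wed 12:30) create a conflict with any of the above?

Yes — it overlaps Dress Overdub, Dress Session

Dress Overdub: starts Wed 11:00 before Percussion Take ends Wed 12:30, and ends Wed 19:00 after Percussion Take starts Wed 12:00 → overlap.
Dress Session: starts Wed 11:30 before Percussion Take ends Wed 12:30, and ends Wed 19:30 after Percussion Take starts Wed 12:00 → overlap.
Dress Mixing: starts Thu 09:00 at or after Percussion Take ends Wed 12:30 → clear.
Vocals Tracking: starts Thu 10:00 at or after Percussion Take ends Wed 12:30 → clear.
Tech Warm-up: starts Thu 10:30 at or after Percussion Take ends Wed 12:30 → clear.
Soloist Rehearsal: starts Fri 07:30 at or after Percussion Take ends Wed 12:30 → clear.
Percussion Take overlaps Dress Session, Dress Overdub.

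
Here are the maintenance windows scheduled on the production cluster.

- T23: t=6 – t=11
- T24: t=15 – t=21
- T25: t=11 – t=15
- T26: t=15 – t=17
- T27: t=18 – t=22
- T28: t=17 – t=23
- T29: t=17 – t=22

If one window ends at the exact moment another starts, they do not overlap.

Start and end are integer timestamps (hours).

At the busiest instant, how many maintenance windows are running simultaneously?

4

Walk through starts and ends in time order (an end at T is processed before a start at T):
t=6 start T23 → 1
t=11 end T23 → 0
t=11 start T25 → 1
t=15 end T25 → 0
t=15 start T24 → 1
t=15 start T26 → 2
t=17 end T26 → 1
t=17 start T28 → 2
t=17 start T29 → 3
t=18 start T27 → 4
t=21 end T24 → 3
t=22 end T27 → 2
t=22 end T29 → 1
t=23 end T28 → 0
Peak is 4, at t=18 (T24, T27, T28, T29).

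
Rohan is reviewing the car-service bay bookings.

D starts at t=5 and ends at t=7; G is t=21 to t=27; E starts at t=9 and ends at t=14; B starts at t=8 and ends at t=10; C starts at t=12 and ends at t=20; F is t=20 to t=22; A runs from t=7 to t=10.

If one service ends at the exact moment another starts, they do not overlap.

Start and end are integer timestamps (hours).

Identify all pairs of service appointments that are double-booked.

A & B, A & E, B & E, C & E, F & G

Sorted by start: D, A, B, E, C, F, G.
A starts exactly when D ends (back-to-back, no overlap), so nothing later overlaps D either.
B starts before A ends → A and B overlap.
E starts before A ends → A and E overlap.
C starts after A ends, so nothing later overlaps A either.
E starts before B ends → B and E overlap.
C starts after B ends, so nothing later overlaps B either.
C starts before E ends → E and C overlap.
F starts after E ends, so nothing later overlaps E either.
F starts exactly when C ends (back-to-back, no overlap), so nothing later overlaps C either.
G starts before F ends → F and G overlap.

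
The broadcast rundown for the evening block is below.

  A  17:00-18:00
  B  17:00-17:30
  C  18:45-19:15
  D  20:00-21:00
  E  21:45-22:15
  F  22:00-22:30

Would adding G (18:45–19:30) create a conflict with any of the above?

A: ends 18:00 at or before G starts 18:45 → clear.
B: ends 17:30 at or before G starts 18:45 → clear.
C: starts 18:45 before G ends 19:30, and ends 19:15 after G starts 18:45 → overlap.
D: starts 20:00 at or after G ends 19:30 → clear.
E: starts 21:45 at or after G ends 19:30 → clear.
F: starts 22:00 at or after G ends 19:30 → clear.
G overlaps C.

Yes — it overlaps C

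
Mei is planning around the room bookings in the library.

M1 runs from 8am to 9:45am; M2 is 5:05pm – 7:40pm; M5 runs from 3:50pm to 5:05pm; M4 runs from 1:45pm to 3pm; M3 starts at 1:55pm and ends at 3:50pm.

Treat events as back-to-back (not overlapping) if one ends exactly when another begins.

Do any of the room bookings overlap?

Sorted by start: M1, M4, M3, M5, M2.
M4 starts after M1 ends; M1 is clear from here.
M3 starts before M4 ends → M4 and M3 overlap.
That's a conflict, so the schedule is not conflict-free.

Yes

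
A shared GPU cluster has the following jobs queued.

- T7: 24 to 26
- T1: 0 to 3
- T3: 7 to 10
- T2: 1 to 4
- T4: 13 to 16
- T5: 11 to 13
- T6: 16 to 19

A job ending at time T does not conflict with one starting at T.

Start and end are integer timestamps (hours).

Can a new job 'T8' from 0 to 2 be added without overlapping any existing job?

No — it overlaps T1, T2

T1: starts 0 before T8 ends 2, and ends 3 after T8 starts 0 → overlap.
T2: starts 1 before T8 ends 2, and ends 4 after T8 starts 0 → overlap.
T3: starts 7 at or after T8 ends 2 → clear.
T5: starts 11 at or after T8 ends 2 → clear.
T4: starts 13 at or after T8 ends 2 → clear.
T6: starts 16 at or after T8 ends 2 → clear.
T7: starts 24 at or after T8 ends 2 → clear.
T8 overlaps T1, T2.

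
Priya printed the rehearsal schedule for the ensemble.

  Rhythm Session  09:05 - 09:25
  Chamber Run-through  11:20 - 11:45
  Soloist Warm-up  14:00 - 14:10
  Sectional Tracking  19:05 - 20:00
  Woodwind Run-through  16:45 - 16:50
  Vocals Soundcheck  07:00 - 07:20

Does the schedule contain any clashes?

No

Sorted by start: Vocals Soundcheck, Rhythm Session, Chamber Run-through, Soloist Warm-up, Woodwind Run-through, Sectional Tracking.
Rhythm Session starts after Vocals Soundcheck ends — done with Vocals Soundcheck.
Chamber Run-through starts after Rhythm Session ends — done with Rhythm Session.
Soloist Warm-up starts after Chamber Run-through ends — done with Chamber Run-through.
Woodwind Run-through starts after Soloist Warm-up ends — done with Soloist Warm-up.
Sectional Tracking starts after Woodwind Run-through ends.
Every pair is clear; the schedule has no overlaps.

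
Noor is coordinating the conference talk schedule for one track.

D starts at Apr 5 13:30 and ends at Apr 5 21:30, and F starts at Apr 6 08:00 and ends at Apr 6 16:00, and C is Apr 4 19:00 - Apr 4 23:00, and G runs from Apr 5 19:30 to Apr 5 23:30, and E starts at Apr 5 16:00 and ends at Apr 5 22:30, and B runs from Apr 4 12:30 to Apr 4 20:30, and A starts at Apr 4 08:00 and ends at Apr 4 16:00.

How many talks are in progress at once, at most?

3

Sweep the timeline, counting +1 at each start and −1 at each end (ends before starts at a tie):
Apr 4 08:00 start A → 1
Apr 4 12:30 start B → 2
Apr 4 16:00 end A → 1
Apr 4 19:00 start C → 2
Apr 4 20:30 end B → 1
Apr 4 23:00 end C → 0
Apr 5 13:30 start D → 1
Apr 5 16:00 start E → 2
Apr 5 19:30 start G → 3
Apr 5 21:30 end D → 2
Apr 5 22:30 end E → 1
Apr 5 23:30 end G → 0
Apr 6 08:00 start F → 1
Apr 6 16:00 end F → 0
Peak is 3, at Apr 5 19:30 (D, E, G).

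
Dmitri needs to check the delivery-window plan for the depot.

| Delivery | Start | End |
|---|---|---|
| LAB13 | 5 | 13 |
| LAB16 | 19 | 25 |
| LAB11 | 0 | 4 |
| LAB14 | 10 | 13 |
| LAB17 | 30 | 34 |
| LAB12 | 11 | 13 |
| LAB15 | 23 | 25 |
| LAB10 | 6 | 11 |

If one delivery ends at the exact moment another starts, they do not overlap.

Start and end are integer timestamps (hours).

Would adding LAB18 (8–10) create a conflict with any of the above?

LAB11: ends 4 at or before LAB18 starts 8 → clear.
LAB13: starts 5 before LAB18 ends 10, and ends 13 after LAB18 starts 8 → overlap.
LAB10: starts 6 before LAB18 ends 10, and ends 11 after LAB18 starts 8 → overlap.
LAB14: starts 10 at or after LAB18 ends 10 → clear.
LAB12: starts 11 at or after LAB18 ends 10 → clear.
LAB16: starts 19 at or after LAB18 ends 10 → clear.
LAB15: starts 23 at or after LAB18 ends 10 → clear.
LAB17: starts 30 at or after LAB18 ends 10 → clear.
LAB18 overlaps LAB10, LAB13.

Yes — it overlaps LAB10, LAB13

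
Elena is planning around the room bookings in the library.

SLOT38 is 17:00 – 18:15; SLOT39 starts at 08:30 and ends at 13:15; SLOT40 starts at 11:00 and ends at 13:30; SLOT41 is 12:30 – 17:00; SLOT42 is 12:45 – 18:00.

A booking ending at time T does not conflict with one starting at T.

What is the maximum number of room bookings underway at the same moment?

4

Sort all start/end points and keep a running count:
08:30 start SLOT39 → 1
11:00 start SLOT40 → 2
12:30 start SLOT41 → 3
12:45 start SLOT42 → 4
13:15 end SLOT39 → 3
13:30 end SLOT40 → 2
17:00 end SLOT41 → 1
17:00 start SLOT38 → 2
18:00 end SLOT42 → 1
18:15 end SLOT38 → 0
Peak is 4, at 12:45 (SLOT39, SLOT40, SLOT41, SLOT42).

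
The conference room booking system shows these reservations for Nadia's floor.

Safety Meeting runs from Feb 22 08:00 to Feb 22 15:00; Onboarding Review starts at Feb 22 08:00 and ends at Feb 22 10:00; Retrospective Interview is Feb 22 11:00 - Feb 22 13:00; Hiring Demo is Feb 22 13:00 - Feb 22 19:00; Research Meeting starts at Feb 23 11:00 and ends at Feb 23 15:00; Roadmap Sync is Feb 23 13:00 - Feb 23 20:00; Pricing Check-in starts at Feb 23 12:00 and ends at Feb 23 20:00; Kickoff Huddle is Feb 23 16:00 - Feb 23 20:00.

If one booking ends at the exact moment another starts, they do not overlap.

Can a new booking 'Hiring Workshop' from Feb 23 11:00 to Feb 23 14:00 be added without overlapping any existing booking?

No — it overlaps Pricing Check-in, Research Meeting, Roadmap Sync

Safety Meeting: ends Feb 22 15:00 at or before Hiring Workshop starts Feb 23 11:00 → clear.
Onboarding Review: ends Feb 22 10:00 at or before Hiring Workshop starts Feb 23 11:00 → clear.
Retrospective Interview: ends Feb 22 13:00 at or before Hiring Workshop starts Feb 23 11:00 → clear.
Hiring Demo: ends Feb 22 19:00 at or before Hiring Workshop starts Feb 23 11:00 → clear.
Research Meeting: starts Feb 23 11:00 before Hiring Workshop ends Feb 23 14:00, and ends Feb 23 15:00 after Hiring Workshop starts Feb 23 11:00 → overlap.
Pricing Check-in: starts Feb 23 12:00 before Hiring Workshop ends Feb 23 14:00, and ends Feb 23 20:00 after Hiring Workshop starts Feb 23 11:00 → overlap.
Roadmap Sync: starts Feb 23 13:00 before Hiring Workshop ends Feb 23 14:00, and ends Feb 23 20:00 after Hiring Workshop starts Feb 23 11:00 → overlap.
Kickoff Huddle: starts Feb 23 16:00 at or after Hiring Workshop ends Feb 23 14:00 → clear.
Hiring Workshop overlaps Research Meeting, Roadmap Sync, Pricing Check-in.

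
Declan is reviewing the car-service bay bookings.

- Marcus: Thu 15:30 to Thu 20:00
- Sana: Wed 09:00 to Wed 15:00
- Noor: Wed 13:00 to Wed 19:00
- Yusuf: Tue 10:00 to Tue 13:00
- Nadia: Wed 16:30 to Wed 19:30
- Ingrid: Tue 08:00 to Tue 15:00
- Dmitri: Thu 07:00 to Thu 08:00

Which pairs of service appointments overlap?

Ingrid & Yusuf, Nadia & Noor, Noor & Sana

Sorted by start: Ingrid, Yusuf, Sana, Noor, Nadia, Dmitri, Marcus.
Yusuf starts before Ingrid ends → Ingrid and Yusuf overlap.
Sana starts after Ingrid ends — done with Ingrid.
Sana starts after Yusuf ends — done with Yusuf.
Noor starts before Sana ends → Sana and Noor overlap.
Nadia starts after Sana ends — done with Sana.
Nadia starts before Noor ends → Noor and Nadia overlap.
Dmitri starts after Noor ends — done with Noor.
Dmitri starts after Nadia ends — done with Nadia.
Marcus starts after Dmitri ends.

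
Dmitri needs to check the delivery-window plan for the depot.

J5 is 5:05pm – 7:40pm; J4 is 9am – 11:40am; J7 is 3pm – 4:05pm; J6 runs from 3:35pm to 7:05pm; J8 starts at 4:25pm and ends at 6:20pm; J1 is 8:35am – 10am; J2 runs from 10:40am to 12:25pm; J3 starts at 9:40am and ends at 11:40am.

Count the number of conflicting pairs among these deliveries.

Sorted by start: J1, J4, J3, J2, J7, J6, J8, J5.
J4 starts before J1 ends → J1 and J4 overlap.
J3 starts before J1 ends → J1 and J3 overlap.
J2 starts after J1 ends, so J1 has no further overlaps.
J3 starts before J4 ends → J4 and J3 overlap.
J2 starts before J4 ends → J4 and J2 overlap.
J7 starts after J4 ends, so J4 has no further overlaps.
J2 starts before J3 ends → J3 and J2 overlap.
J7 starts after J3 ends, so J3 has no further overlaps.
J7 starts after J2 ends, so J2 has no further overlaps.
J6 starts before J7 ends → J7 and J6 overlap.
J8 starts after J7 ends, so J7 has no further overlaps.
J8 starts before J6 ends → J6 and J8 overlap.
J5 starts before J6 ends → J6 and J5 overlap.
J5 starts before J8 ends → J8 and J5 overlap.
Overlapping pairs: J1 & J3, J1 & J4, J2 & J3, J2 & J4, J3 & J4, J5 & J6, J5 & J8, J6 & J7, J6 & J8 — 9 in total.

9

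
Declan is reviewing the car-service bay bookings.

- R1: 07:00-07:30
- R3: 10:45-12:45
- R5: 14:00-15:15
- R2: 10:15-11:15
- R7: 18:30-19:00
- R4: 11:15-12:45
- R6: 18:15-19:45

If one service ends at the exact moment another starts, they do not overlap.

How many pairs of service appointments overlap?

Sorted by start: R1, R2, R3, R4, R5, R6, R7.
R2 starts after R1 ends, so R1 has no further overlaps.
R3 starts before R2 ends → R2 and R3 overlap.
R4 starts exactly when R2 ends (back-to-back, no overlap), so R2 has no further overlaps.
R4 starts before R3 ends → R3 and R4 overlap.
R5 starts after R3 ends, so R3 has no further overlaps.
R5 starts after R4 ends, so R4 has no further overlaps.
R6 starts after R5 ends, so R5 has no further overlaps.
R7 starts before R6 ends → R6 and R7 overlap.
Overlapping pairs: R2 & R3, R3 & R4, R6 & R7 — 3 in total.

3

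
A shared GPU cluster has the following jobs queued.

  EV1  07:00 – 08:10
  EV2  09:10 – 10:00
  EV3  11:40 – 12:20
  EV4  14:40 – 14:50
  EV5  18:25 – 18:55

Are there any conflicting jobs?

No

Sorted by start: EV1, EV2, EV3, EV4, EV5.
EV2 starts after EV1 ends — done with EV1.
EV3 starts after EV2 ends — done with EV2.
EV4 starts after EV3 ends — done with EV3.
EV5 starts after EV4 ends.
Every pair is clear; the schedule has no overlaps.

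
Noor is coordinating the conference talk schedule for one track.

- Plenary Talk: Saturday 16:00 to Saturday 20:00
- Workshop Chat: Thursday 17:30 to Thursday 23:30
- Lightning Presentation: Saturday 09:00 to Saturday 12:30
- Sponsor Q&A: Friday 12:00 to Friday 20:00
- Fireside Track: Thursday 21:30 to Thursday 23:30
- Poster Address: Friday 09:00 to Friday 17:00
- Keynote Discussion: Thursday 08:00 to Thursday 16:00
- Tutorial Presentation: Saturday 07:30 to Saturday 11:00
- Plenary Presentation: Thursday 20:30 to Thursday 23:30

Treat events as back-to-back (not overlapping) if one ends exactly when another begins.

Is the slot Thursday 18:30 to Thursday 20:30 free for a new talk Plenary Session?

No — it overlaps Workshop Chat

Keynote Discussion: ends Thursday 16:00 at or before Plenary Session starts Thursday 18:30 → clear.
Workshop Chat: starts Thursday 17:30 before Plenary Session ends Thursday 20:30, and ends Thursday 23:30 after Plenary Session starts Thursday 18:30 → overlap.
Plenary Presentation: starts Thursday 20:30 at or after Plenary Session ends Thursday 20:30 → clear.
Fireside Track: starts Thursday 21:30 at or after Plenary Session ends Thursday 20:30 → clear.
Poster Address: starts Friday 09:00 at or after Plenary Session ends Thursday 20:30 → clear.
Sponsor Q&A: starts Friday 12:00 at or after Plenary Session ends Thursday 20:30 → clear.
Tutorial Presentation: starts Saturday 07:30 at or after Plenary Session ends Thursday 20:30 → clear.
Lightning Presentation: starts Saturday 09:00 at or after Plenary Session ends Thursday 20:30 → clear.
Plenary Talk: starts Saturday 16:00 at or after Plenary Session ends Thursday 20:30 → clear.
Plenary Session overlaps Workshop Chat.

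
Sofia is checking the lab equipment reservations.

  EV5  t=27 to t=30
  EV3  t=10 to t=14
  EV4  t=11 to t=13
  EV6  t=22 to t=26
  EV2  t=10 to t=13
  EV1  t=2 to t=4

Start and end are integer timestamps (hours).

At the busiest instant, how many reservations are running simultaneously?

3

Walk through starts and ends in time order (an end at T is processed before a start at T):
t=2 start EV1 → 1
t=4 end EV1 → 0
t=10 start EV2 → 1
t=10 start EV3 → 2
t=11 start EV4 → 3
t=13 end EV2 → 2
t=13 end EV4 → 1
t=14 end EV3 → 0
t=22 start EV6 → 1
t=26 end EV6 → 0
t=27 start EV5 → 1
t=30 end EV5 → 0
Peak is 3, at t=11 (EV2, EV3, EV4).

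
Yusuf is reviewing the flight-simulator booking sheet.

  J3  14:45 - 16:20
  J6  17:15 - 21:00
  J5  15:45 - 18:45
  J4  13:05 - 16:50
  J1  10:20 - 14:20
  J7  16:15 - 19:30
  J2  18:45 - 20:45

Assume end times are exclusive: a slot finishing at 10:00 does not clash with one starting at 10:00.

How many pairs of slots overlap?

Two intervals overlap when each starts before the other ends.
Sorted by start: J1, J4, J3, J5, J7, J6, J2.
J4 starts before J1 ends → J1 and J4 overlap.
J3 starts after J1 ends — done with J1.
J3 starts before J4 ends → J4 and J3 overlap.
J5 starts before J4 ends → J4 and J5 overlap.
J7 starts before J4 ends → J4 and J7 overlap.
J6 starts after J4 ends — done with J4.
J5 starts before J3 ends → J3 and J5 overlap.
J7 starts before J3 ends → J3 and J7 overlap.
J6 starts after J3 ends — done with J3.
J7 starts before J5 ends → J5 and J7 overlap.
J6 starts before J5 ends → J5 and J6 overlap.
J2 starts exactly when J5 ends (back-to-back, no overlap).
J6 starts before J7 ends → J7 and J6 overlap.
J2 starts before J7 ends → J7 and J2 overlap.
J2 starts before J6 ends → J6 and J2 overlap.
Overlapping pairs: J1 & J4, J2 & J6, J2 & J7, J3 & J4, J3 & J5, J3 & J7, J4 & J5, J4 & J7, J5 & J6, J5 & J7, J6 & J7 — 11 in total.

11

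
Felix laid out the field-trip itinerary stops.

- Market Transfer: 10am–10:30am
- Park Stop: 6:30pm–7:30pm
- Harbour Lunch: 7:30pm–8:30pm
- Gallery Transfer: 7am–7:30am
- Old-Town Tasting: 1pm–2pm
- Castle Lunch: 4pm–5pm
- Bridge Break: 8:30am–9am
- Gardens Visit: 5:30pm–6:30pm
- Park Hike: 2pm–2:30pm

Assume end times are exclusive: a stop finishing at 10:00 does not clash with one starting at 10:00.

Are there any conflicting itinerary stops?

No

Sorted by start: Gallery Transfer, Bridge Break, Market Transfer, Old-Town Tasting, Park Hike, Castle Lunch, Gardens Visit, Park Stop, Harbour Lunch.
Bridge Break starts after Gallery Transfer ends; Gallery Transfer is clear from here.
Market Transfer starts after Bridge Break ends; Bridge Break is clear from here.
Old-Town Tasting starts after Market Transfer ends; Market Transfer is clear from here.
Park Hike starts exactly when Old-Town Tasting ends (back-to-back, no overlap); Old-Town Tasting is clear from here.
Castle Lunch starts after Park Hike ends; Park Hike is clear from here.
Gardens Visit starts after Castle Lunch ends; Castle Lunch is clear from here.
Park Stop starts exactly when Gardens Visit ends (back-to-back, no overlap); Gardens Visit is clear from here.
Harbour Lunch starts exactly when Park Stop ends (back-to-back, no overlap).
Every pair is clear; the schedule has no overlaps.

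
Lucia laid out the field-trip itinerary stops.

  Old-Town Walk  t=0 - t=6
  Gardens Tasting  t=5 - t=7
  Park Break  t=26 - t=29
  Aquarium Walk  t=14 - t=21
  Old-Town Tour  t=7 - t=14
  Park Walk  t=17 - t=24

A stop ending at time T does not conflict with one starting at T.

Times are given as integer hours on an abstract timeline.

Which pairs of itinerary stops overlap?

Aquarium Walk & Park Walk, Gardens Tasting & Old-Town Walk

Two intervals overlap when each starts before the other ends.
Sorted by start: Old-Town Walk, Gardens Tasting, Old-Town Tour, Aquarium Walk, Park Walk, Park Break.
Gardens Tasting starts before Old-Town Walk ends → Old-Town Walk and Gardens Tasting overlap.
Old-Town Tour starts after Old-Town Walk ends; Old-Town Walk is clear from here.
Old-Town Tour starts exactly when Gardens Tasting ends (back-to-back, no overlap); Gardens Tasting is clear from here.
Aquarium Walk starts exactly when Old-Town Tour ends (back-to-back, no overlap); Old-Town Tour is clear from here.
Park Walk starts before Aquarium Walk ends → Aquarium Walk and Park Walk overlap.
Park Break starts after Aquarium Walk ends.
Park Break starts after Park Walk ends.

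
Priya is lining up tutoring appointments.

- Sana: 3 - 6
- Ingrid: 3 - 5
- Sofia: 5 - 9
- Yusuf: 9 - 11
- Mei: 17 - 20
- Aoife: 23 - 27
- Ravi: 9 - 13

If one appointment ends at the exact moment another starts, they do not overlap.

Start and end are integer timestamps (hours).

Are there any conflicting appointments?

Yes

Sorted by start: Sana, Ingrid, Sofia, Yusuf, Ravi, Mei, Aoife.
Ingrid starts before Sana ends → Sana and Ingrid overlap.
That's a conflict, so the schedule is not conflict-free.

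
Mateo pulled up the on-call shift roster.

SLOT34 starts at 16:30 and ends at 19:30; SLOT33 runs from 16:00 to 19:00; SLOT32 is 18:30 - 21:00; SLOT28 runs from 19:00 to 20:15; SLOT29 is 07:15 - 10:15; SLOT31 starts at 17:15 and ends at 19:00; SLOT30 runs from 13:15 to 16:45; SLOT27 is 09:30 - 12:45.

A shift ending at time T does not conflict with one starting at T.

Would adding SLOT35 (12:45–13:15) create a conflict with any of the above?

SLOT29: ends 10:15 at or before SLOT35 starts 12:45 → clear.
SLOT27: ends 12:45 at or before SLOT35 starts 12:45 → clear.
SLOT30: starts 13:15 at or after SLOT35 ends 13:15 → clear.
SLOT33: starts 16:00 at or after SLOT35 ends 13:15 → clear.
SLOT34: starts 16:30 at or after SLOT35 ends 13:15 → clear.
SLOT31: starts 17:15 at or after SLOT35 ends 13:15 → clear.
SLOT32: starts 18:30 at or after SLOT35 ends 13:15 → clear.
SLOT28: starts 19:00 at or after SLOT35 ends 13:15 → clear.

No — it doesn't clash with anything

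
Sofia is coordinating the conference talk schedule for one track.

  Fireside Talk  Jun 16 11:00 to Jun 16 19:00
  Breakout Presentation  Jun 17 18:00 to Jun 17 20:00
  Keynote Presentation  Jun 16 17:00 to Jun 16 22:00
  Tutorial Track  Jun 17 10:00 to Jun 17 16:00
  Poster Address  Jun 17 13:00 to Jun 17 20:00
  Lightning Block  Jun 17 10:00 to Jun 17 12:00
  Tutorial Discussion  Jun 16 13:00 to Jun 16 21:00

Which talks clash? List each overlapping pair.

Sorted by start: Fireside Talk, Tutorial Discussion, Keynote Presentation, Lightning Block, Tutorial Track, Poster Address, Breakout Presentation.
Tutorial Discussion starts before Fireside Talk ends → Fireside Talk and Tutorial Discussion overlap.
Keynote Presentation starts before Fireside Talk ends → Fireside Talk and Keynote Presentation overlap.
Lightning Block starts after Fireside Talk ends — done with Fireside Talk.
Keynote Presentation starts before Tutorial Discussion ends → Tutorial Discussion and Keynote Presentation overlap.
Lightning Block starts after Tutorial Discussion ends — done with Tutorial Discussion.
Lightning Block starts after Keynote Presentation ends — done with Keynote Presentation.
Tutorial Track starts before Lightning Block ends → Lightning Block and Tutorial Track overlap.
Poster Address starts after Lightning Block ends — done with Lightning Block.
Poster Address starts before Tutorial Track ends → Tutorial Track and Poster Address overlap.
Breakout Presentation starts after Tutorial Track ends.
Breakout Presentation starts before Poster Address ends → Poster Address and Breakout Presentation overlap.

Breakout Presentation & Poster Address, Fireside Talk & Keynote Presentation, Fireside Talk & Tutorial Discussion, Keynote Presentation & Tutorial Discussion, Lightning Block & Tutorial Track, Poster Address & Tutorial Track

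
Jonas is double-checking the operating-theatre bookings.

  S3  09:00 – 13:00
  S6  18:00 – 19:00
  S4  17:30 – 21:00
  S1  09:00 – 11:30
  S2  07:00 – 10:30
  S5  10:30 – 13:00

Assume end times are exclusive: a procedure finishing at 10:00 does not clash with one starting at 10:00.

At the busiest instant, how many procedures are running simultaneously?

3

Sweep the timeline, counting +1 at each start and −1 at each end (ends before starts at a tie):
07:00 start S2 → 1
09:00 start S1 → 2
09:00 start S3 → 3
10:30 end S2 → 2
10:30 start S5 → 3
11:30 end S1 → 2
13:00 end S3 → 1
13:00 end S5 → 0
17:30 start S4 → 1
18:00 start S6 → 2
19:00 end S6 → 1
21:00 end S4 → 0
Peak is 3, at 09:00 (S1, S2, S3).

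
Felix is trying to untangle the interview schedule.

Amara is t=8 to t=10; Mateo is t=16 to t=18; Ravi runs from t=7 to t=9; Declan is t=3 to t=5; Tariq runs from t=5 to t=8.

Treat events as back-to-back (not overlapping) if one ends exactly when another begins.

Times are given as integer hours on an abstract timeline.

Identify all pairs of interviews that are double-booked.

Sorted by start: Declan, Tariq, Ravi, Amara, Mateo.
Tariq starts exactly when Declan ends (back-to-back, no overlap); Declan is clear from here.
Ravi starts before Tariq ends → Tariq and Ravi overlap.
Amara starts exactly when Tariq ends (back-to-back, no overlap); Tariq is clear from here.
Amara starts before Ravi ends → Ravi and Amara overlap.
Mateo starts after Ravi ends.
Mateo starts after Amara ends.

Amara & Ravi, Ravi & Tariq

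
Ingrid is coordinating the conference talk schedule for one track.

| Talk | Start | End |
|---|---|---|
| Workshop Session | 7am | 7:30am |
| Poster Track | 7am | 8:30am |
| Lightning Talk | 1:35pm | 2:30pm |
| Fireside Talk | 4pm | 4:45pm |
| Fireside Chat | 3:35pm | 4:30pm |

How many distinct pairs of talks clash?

2

Sorted by start: Workshop Session, Poster Track, Lightning Talk, Fireside Chat, Fireside Talk.
Poster Track starts before Workshop Session ends → Workshop Session and Poster Track overlap.
Lightning Talk starts after Workshop Session ends; Workshop Session is clear from here.
Lightning Talk starts after Poster Track ends; Poster Track is clear from here.
Fireside Chat starts after Lightning Talk ends; Lightning Talk is clear from here.
Fireside Talk starts before Fireside Chat ends → Fireside Chat and Fireside Talk overlap.
Overlapping pairs: Fireside Chat & Fireside Talk, Poster Track & Workshop Session — 2 in total.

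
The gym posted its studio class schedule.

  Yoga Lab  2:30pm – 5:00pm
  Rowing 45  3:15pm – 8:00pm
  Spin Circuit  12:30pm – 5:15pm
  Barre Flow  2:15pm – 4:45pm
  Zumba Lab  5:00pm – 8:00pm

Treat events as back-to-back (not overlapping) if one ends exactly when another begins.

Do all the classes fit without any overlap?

No

Two intervals overlap when each starts before the other ends.
Sorted by start: Spin Circuit, Barre Flow, Yoga Lab, Rowing 45, Zumba Lab.
Barre Flow starts before Spin Circuit ends → Spin Circuit and Barre Flow overlap.
That's a conflict, so the schedule is not conflict-free.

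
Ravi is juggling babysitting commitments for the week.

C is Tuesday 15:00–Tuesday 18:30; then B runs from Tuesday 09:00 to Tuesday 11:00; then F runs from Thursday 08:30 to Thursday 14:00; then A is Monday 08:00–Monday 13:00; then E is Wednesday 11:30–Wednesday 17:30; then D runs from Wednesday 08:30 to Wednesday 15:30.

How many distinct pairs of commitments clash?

1

Sorted by start: A, B, C, D, E, F.
B starts after A ends, so nothing later overlaps A either.
C starts after B ends, so nothing later overlaps B either.
D starts after C ends, so nothing later overlaps C either.
E starts before D ends → D and E overlap.
F starts after D ends.
F starts after E ends.
Overlapping pairs: D & E — 1 in total.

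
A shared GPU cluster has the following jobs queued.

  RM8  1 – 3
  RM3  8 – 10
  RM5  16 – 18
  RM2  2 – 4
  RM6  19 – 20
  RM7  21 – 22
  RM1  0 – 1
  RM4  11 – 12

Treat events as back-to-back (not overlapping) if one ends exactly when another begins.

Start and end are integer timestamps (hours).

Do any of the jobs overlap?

Yes

Two intervals overlap when each starts before the other ends.
Sorted by start: RM1, RM8, RM2, RM3, RM4, RM5, RM6, RM7.
RM8 starts exactly when RM1 ends (back-to-back, no overlap); RM1 is clear from here.
RM2 starts before RM8 ends → RM8 and RM2 overlap.
That's a conflict, so the schedule is not conflict-free.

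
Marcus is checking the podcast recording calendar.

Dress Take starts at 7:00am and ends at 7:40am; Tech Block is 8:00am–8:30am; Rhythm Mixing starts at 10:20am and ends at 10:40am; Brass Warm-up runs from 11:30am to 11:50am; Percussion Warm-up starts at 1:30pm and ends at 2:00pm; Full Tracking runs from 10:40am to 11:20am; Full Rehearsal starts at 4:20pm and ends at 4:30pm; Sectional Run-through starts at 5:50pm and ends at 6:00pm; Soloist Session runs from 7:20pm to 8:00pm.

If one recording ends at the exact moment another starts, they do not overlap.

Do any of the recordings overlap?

Sorted by start: Dress Take, Tech Block, Rhythm Mixing, Full Tracking, Brass Warm-up, Percussion Warm-up, Full Rehearsal, Sectional Run-through, Soloist Session.
Tech Block starts after Dress Take ends — done with Dress Take.
Rhythm Mixing starts after Tech Block ends — done with Tech Block.
Full Tracking starts exactly when Rhythm Mixing ends (back-to-back, no overlap) — done with Rhythm Mixing.
Brass Warm-up starts after Full Tracking ends — done with Full Tracking.
Percussion Warm-up starts after Brass Warm-up ends — done with Brass Warm-up.
Full Rehearsal starts after Percussion Warm-up ends — done with Percussion Warm-up.
Sectional Run-through starts after Full Rehearsal ends — done with Full Rehearsal.
Soloist Session starts after Sectional Run-through ends.
Every pair is clear; the schedule has no overlaps.

No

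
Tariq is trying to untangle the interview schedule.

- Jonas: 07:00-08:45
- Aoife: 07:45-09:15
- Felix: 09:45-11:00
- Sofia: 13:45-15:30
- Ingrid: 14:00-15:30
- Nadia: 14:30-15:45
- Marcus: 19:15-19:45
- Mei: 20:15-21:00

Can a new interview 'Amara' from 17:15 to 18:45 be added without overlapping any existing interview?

Jonas: ends 08:45 at or before Amara starts 17:15 → clear.
Aoife: ends 09:15 at or before Amara starts 17:15 → clear.
Felix: ends 11:00 at or before Amara starts 17:15 → clear.
Sofia: ends 15:30 at or before Amara starts 17:15 → clear.
Ingrid: ends 15:30 at or before Amara starts 17:15 → clear.
Nadia: ends 15:45 at or before Amara starts 17:15 → clear.
Marcus: starts 19:15 at or after Amara ends 18:45 → clear.
Mei: starts 20:15 at or after Amara ends 18:45 → clear.

Yes — the slot is free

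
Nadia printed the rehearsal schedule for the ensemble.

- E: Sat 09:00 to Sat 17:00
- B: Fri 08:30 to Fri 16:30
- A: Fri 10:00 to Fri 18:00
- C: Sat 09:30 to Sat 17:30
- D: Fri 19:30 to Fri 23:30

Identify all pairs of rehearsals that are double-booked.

Two intervals overlap when each starts before the other ends.
Sorted by start: B, A, D, E, C.
A starts before B ends → B and A overlap.
D starts after B ends — done with B.
D starts after A ends — done with A.
E starts after D ends — done with D.
C starts before E ends → E and C overlap.

A & B, C & E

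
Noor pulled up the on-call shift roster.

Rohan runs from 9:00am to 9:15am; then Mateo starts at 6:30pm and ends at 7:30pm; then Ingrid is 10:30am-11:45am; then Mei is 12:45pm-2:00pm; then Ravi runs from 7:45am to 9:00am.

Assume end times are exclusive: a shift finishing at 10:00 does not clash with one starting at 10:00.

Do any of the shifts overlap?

Two intervals overlap when each starts before the other ends.
Sorted by start: Ravi, Rohan, Ingrid, Mei, Mateo.
Rohan starts exactly when Ravi ends (back-to-back, no overlap), so nothing later overlaps Ravi either.
Ingrid starts after Rohan ends, so nothing later overlaps Rohan either.
Mei starts after Ingrid ends, so nothing later overlaps Ingrid either.
Mateo starts after Mei ends.
Every pair is clear; the schedule has no overlaps.

No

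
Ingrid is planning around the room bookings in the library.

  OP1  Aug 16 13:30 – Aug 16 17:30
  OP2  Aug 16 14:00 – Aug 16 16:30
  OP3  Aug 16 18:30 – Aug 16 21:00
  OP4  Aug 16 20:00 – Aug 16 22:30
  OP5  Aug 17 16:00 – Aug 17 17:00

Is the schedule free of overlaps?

Sorted by start: OP1, OP2, OP3, OP4, OP5.
OP2 starts before OP1 ends → OP1 and OP2 overlap.
That's a conflict, so the schedule is not conflict-free.

No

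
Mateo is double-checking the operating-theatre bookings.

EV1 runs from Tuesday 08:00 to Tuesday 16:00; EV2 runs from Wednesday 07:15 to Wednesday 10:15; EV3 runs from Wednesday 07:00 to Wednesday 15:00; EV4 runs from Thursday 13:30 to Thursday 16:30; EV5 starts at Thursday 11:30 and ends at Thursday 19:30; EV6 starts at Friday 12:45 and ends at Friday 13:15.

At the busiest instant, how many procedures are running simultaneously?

Sweep the timeline, counting +1 at each start and −1 at each end (ends before starts at a tie):
Tuesday 08:00 start EV1 → 1
Tuesday 16:00 end EV1 → 0
Wednesday 07:00 start EV3 → 1
Wednesday 07:15 start EV2 → 2
Wednesday 10:15 end EV2 → 1
Wednesday 15:00 end EV3 → 0
Thursday 11:30 start EV5 → 1
Thursday 13:30 start EV4 → 2
Thursday 16:30 end EV4 → 1
Thursday 19:30 end EV5 → 0
Friday 12:45 start EV6 → 1
Friday 13:15 end EV6 → 0
Peak is 2, at Wednesday 07:15 (EV2, EV3).

2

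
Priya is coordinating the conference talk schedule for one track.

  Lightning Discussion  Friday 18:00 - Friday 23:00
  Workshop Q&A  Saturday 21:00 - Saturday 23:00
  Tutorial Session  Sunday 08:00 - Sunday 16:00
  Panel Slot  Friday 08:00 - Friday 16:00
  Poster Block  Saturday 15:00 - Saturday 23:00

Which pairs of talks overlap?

Sorted by start: Panel Slot, Lightning Discussion, Poster Block, Workshop Q&A, Tutorial Session.
Lightning Discussion starts after Panel Slot ends, so Panel Slot has no further overlaps.
Poster Block starts after Lightning Discussion ends, so Lightning Discussion has no further overlaps.
Workshop Q&A starts before Poster Block ends → Poster Block and Workshop Q&A overlap.
Tutorial Session starts after Poster Block ends.
Tutorial Session starts after Workshop Q&A ends.

Poster Block & Workshop Q&A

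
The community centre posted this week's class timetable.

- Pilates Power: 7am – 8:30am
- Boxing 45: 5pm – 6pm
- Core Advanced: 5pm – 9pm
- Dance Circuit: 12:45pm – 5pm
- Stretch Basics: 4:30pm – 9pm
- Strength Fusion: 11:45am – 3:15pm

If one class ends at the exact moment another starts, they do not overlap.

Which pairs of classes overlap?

Check each pair: they overlap iff neither finishes before the other starts.
Sorted by start: Pilates Power, Strength Fusion, Dance Circuit, Stretch Basics, Boxing 45, Core Advanced.
Strength Fusion starts after Pilates Power ends; Pilates Power is clear from here.
Dance Circuit starts before Strength Fusion ends → Strength Fusion and Dance Circuit overlap.
Stretch Basics starts after Strength Fusion ends; Strength Fusion is clear from here.
Stretch Basics starts before Dance Circuit ends → Dance Circuit and Stretch Basics overlap.
Boxing 45 starts exactly when Dance Circuit ends (back-to-back, no overlap); Dance Circuit is clear from here.
Boxing 45 starts before Stretch Basics ends → Stretch Basics and Boxing 45 overlap.
Core Advanced starts before Stretch Basics ends → Stretch Basics and Core Advanced overlap.
Core Advanced starts before Boxing 45 ends → Boxing 45 and Core Advanced overlap.

Boxing 45 & Core Advanced, Boxing 45 & Stretch Basics, Core Advanced & Stretch Basics, Dance Circuit & Strength Fusion, Dance Circuit & Stretch Basics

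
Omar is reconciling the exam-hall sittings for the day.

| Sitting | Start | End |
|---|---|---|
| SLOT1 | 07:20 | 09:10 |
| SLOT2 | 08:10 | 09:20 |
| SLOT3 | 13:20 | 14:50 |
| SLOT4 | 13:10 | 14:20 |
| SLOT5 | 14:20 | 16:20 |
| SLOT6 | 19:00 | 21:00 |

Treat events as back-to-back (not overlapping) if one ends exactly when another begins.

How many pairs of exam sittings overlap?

Two intervals overlap when each starts before the other ends.
Sorted by start: SLOT1, SLOT2, SLOT4, SLOT3, SLOT5, SLOT6.
SLOT2 starts before SLOT1 ends → SLOT1 and SLOT2 overlap.
SLOT4 starts after SLOT1 ends; SLOT1 is clear from here.
SLOT4 starts after SLOT2 ends; SLOT2 is clear from here.
SLOT3 starts before SLOT4 ends → SLOT4 and SLOT3 overlap.
SLOT5 starts exactly when SLOT4 ends (back-to-back, no overlap); SLOT4 is clear from here.
SLOT5 starts before SLOT3 ends → SLOT3 and SLOT5 overlap.
SLOT6 starts after SLOT3 ends.
SLOT6 starts after SLOT5 ends.
Overlapping pairs: SLOT1 & SLOT2, SLOT3 & SLOT4, SLOT3 & SLOT5 — 3 in total.

3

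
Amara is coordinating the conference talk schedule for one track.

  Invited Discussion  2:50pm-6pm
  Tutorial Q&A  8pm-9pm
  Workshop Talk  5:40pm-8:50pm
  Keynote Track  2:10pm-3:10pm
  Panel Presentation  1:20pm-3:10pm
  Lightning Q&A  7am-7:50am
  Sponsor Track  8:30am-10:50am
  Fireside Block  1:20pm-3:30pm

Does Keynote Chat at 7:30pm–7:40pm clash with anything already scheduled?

Yes — it overlaps Workshop Talk

Lightning Q&A: ends 7:50am at or before Keynote Chat starts 7:30pm → clear.
Sponsor Track: ends 10:50am at or before Keynote Chat starts 7:30pm → clear.
Panel Presentation: ends 3:10pm at or before Keynote Chat starts 7:30pm → clear.
Fireside Block: ends 3:30pm at or before Keynote Chat starts 7:30pm → clear.
Keynote Track: ends 3:10pm at or before Keynote Chat starts 7:30pm → clear.
Invited Discussion: ends 6pm at or before Keynote Chat starts 7:30pm → clear.
Workshop Talk: starts 5:40pm before Keynote Chat ends 7:40pm, and ends 8:50pm after Keynote Chat starts 7:30pm → overlap.
Tutorial Q&A: starts 8pm at or after Keynote Chat ends 7:40pm → clear.
Keynote Chat overlaps Workshop Talk.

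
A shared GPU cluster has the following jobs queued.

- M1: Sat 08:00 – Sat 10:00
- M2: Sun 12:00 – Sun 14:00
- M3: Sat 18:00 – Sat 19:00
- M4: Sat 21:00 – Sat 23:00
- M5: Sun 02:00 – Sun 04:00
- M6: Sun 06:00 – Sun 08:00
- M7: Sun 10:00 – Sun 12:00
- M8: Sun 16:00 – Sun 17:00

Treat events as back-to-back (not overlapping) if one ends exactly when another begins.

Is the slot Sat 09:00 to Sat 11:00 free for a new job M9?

M1: starts Sat 08:00 before M9 ends Sat 11:00, and ends Sat 10:00 after M9 starts Sat 09:00 → overlap.
M3: starts Sat 18:00 at or after M9 ends Sat 11:00 → clear.
M4: starts Sat 21:00 at or after M9 ends Sat 11:00 → clear.
M5: starts Sun 02:00 at or after M9 ends Sat 11:00 → clear.
M6: starts Sun 06:00 at or after M9 ends Sat 11:00 → clear.
M7: starts Sun 10:00 at or after M9 ends Sat 11:00 → clear.
M2: starts Sun 12:00 at or after M9 ends Sat 11:00 → clear.
M8: starts Sun 16:00 at or after M9 ends Sat 11:00 → clear.
M9 overlaps M1.

No — it overlaps M1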